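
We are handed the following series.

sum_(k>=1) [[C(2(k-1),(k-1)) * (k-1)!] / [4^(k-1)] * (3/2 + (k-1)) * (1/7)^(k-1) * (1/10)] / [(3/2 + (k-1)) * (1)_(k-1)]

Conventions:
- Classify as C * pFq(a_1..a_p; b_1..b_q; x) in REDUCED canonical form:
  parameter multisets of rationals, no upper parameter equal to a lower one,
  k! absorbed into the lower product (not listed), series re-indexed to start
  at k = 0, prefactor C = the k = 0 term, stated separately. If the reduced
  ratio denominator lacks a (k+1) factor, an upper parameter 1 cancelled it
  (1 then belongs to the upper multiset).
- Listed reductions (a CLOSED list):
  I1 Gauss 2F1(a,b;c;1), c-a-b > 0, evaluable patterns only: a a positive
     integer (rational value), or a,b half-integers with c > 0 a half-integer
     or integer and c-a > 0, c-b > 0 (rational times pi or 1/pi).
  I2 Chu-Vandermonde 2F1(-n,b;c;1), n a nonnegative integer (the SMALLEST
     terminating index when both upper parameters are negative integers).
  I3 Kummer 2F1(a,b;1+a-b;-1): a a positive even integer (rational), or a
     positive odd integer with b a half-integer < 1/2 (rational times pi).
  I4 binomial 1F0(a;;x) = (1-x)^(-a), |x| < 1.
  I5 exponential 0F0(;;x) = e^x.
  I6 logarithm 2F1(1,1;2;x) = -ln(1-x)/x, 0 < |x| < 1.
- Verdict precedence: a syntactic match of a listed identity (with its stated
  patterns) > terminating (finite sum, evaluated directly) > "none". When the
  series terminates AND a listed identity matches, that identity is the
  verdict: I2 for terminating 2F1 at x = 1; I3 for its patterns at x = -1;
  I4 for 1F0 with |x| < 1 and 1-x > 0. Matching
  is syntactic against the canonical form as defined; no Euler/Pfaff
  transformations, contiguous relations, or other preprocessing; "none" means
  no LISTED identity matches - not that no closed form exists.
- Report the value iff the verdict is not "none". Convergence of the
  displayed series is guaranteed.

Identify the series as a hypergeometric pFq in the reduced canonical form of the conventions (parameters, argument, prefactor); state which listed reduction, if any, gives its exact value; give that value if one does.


This is 1/10 * 1F0(1/2; -; 1/7) in reduced canonical form. Verdict: this is the I4 binomial reduction (the 1F0 binomial series: exponent -1/2, x = 1/7). Sum: (1/10) * (6/7)^(-1/2).

Key observation: with t_0 = 1/10, (1)_k (prefactor 1/10) is k! itself.
Term ratio: r(k) = (1/7) * (k+1/2) / [(k+1)] - rational in k. x = (1/7); t_0 = 1/10; negate the roots.


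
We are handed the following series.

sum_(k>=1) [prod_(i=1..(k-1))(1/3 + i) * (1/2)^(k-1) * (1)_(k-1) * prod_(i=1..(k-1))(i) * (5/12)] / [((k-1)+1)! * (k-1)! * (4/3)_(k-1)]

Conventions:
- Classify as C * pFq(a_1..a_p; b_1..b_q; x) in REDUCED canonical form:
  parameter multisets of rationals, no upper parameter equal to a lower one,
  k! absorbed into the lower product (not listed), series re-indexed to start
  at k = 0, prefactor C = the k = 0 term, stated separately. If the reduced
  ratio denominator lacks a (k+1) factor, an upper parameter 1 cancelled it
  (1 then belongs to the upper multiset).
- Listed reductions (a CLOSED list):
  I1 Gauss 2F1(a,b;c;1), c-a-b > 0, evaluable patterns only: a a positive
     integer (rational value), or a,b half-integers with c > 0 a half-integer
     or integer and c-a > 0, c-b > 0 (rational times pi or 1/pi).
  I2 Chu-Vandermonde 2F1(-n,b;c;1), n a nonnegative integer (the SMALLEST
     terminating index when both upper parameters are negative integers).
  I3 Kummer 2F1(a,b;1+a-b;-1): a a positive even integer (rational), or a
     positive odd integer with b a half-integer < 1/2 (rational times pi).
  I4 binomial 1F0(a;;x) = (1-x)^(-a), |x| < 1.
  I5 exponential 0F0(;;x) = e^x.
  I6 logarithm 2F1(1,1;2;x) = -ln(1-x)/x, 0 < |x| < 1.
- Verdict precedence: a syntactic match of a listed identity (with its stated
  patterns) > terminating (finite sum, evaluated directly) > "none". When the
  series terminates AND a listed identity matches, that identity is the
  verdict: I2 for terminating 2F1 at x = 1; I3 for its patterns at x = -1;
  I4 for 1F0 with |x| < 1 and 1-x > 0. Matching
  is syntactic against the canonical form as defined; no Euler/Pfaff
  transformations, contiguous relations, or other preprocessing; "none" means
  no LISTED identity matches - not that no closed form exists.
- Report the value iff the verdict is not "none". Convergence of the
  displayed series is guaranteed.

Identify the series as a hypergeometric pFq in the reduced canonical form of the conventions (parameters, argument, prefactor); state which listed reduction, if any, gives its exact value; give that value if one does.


This is 5/12 * 2F1(1, 1; 2; 1/2) in reduced canonical form. Verdict: this is the logarithmic series (I6) (the logarithm: parameters (1,1;2), x = 1/2). Its exact value is (-5/6) * ln(1/2).

Key step: from the first term 5/12: the denominator's factorial ratio (prefactor 5/12) is a lower Pochhammer.
Step ratio: r(k) = (1/2) * (k+1) (k+1) / [(k+2) (k+1)] - poly over poly, x = (1/2) from leading terms; C = 5/12 at k = 0.


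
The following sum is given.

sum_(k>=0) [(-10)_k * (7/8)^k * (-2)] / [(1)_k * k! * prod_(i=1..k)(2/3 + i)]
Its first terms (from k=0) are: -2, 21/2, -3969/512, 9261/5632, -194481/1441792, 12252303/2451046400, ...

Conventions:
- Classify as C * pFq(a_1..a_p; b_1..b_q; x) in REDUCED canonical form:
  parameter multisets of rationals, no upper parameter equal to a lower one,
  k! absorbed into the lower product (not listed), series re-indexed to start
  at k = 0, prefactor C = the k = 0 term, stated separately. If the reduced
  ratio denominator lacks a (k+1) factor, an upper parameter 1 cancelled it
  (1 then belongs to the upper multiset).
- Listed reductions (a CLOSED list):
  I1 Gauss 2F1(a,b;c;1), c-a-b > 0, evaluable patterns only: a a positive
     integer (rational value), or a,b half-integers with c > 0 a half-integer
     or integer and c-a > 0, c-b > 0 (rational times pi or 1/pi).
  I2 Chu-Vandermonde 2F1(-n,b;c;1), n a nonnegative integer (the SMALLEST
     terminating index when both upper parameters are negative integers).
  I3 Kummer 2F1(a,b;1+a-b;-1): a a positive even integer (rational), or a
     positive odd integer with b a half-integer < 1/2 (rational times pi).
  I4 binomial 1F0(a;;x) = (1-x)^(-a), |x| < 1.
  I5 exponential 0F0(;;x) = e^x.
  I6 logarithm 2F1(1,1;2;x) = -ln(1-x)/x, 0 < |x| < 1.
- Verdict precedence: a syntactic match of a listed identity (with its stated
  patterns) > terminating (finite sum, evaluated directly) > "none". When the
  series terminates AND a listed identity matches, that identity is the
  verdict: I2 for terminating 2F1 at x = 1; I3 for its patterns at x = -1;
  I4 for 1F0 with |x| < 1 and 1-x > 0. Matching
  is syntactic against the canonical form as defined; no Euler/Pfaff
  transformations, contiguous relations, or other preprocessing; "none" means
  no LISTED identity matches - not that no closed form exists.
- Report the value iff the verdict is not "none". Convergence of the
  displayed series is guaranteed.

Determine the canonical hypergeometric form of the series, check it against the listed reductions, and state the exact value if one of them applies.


With C = -2: the canonical form is 1F2(-10; 1, 5/3; 7/8). Verdict: terminating - upper parameter -10 makes this a finite sum (last index 10), evaluated exactly. Its exact value is 1290725720353792058964071/570506501014830448640000.

The tell: from the first term -2: (1)_k (C = -2, x = 7/8) is k! itself.
Ratio: r(k) = (7/8) * (k-10) / [(k+1) (k+5/3) (k+1)] - poly over poly, x = (7/8) from leading terms; C = -2 at k = 0.


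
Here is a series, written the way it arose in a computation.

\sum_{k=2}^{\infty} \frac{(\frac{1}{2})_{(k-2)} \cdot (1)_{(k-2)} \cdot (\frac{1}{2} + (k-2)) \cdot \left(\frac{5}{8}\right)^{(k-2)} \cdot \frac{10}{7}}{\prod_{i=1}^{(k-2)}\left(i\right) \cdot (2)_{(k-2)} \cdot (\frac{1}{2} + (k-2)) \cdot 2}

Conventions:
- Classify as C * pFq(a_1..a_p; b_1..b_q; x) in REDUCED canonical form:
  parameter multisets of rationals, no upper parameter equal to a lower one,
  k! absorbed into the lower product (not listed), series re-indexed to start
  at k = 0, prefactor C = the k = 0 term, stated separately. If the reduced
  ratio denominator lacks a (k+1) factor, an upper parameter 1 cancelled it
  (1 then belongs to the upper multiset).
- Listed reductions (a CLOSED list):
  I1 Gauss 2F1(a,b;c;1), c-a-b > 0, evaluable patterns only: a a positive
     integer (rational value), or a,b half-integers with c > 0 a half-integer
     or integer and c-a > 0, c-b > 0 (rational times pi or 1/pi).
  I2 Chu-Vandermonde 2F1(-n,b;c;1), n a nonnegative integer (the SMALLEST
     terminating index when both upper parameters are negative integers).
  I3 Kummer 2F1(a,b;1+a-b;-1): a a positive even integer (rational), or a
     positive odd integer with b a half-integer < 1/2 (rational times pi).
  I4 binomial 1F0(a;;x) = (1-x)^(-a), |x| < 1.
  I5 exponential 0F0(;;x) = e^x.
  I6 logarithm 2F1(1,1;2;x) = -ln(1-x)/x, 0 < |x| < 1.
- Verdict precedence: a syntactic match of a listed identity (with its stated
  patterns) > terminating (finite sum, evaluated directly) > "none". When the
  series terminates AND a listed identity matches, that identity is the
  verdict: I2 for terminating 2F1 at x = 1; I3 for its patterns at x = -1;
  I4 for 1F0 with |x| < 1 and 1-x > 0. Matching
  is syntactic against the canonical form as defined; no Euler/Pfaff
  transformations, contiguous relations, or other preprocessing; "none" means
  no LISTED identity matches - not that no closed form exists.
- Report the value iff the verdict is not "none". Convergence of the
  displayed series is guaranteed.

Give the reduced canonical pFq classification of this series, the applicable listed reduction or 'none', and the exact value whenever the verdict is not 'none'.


First insight: t_0 being \frac{5}{7}, the product of the first k integers (C = 5/7, x = 5/8) is k!.
Term ratio: r(k) = \frac{5}{8} * (k+\frac{1}{2}) (k+1) / [(k+2) (k+1)] ; factor over Q: parameters, x = \frac{5}{8}, and C = \frac{5}{7}.

Canonical form: C = \frac{5}{7} times 2F1 with upper {\frac{1}{2}, 1}, lower {2}, x = \frac{5}{8}. Verdict: none. Every listed pattern misses the 2F1 form at \frac{5}{8}, upper {\frac{1}{2}, 1}.


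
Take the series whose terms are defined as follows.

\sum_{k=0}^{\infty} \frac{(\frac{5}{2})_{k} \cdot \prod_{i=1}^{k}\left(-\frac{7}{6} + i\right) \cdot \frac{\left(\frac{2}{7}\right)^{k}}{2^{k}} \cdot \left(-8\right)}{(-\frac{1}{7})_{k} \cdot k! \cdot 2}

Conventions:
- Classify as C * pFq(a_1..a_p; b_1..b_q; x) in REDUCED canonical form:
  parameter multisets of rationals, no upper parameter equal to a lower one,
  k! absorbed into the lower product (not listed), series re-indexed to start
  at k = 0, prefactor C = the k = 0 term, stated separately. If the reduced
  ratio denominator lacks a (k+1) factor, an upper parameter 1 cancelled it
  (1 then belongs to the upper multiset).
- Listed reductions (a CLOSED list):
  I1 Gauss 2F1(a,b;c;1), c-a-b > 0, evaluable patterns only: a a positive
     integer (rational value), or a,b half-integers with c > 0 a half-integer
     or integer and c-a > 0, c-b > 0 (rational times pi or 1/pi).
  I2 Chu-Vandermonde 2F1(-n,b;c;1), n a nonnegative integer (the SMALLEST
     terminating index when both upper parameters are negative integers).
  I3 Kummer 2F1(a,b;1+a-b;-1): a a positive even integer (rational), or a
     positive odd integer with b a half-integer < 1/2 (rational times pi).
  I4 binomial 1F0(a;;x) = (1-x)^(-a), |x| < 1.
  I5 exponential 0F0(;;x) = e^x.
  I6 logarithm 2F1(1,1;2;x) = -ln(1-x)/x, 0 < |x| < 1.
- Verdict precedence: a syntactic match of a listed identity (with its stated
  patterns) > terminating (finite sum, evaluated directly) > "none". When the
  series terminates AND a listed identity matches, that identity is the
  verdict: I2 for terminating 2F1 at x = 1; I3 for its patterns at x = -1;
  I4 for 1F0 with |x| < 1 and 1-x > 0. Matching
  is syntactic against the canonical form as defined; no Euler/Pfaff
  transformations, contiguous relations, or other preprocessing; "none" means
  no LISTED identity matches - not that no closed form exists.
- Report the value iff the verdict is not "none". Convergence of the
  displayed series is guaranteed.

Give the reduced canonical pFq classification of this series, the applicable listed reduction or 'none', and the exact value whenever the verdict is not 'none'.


First insight: with t_0 = -4, the two k-th powers (C = -4, x = 1/7) combine into one argument.
Term ratio: r(k) = \frac{1}{7} * (k-\frac{1}{6}) (k+\frac{5}{2}) / [(k-\frac{1}{7}) (k+1)] - rational; roots negated = parameters, x = \frac{1}{7}, C = -4.

With C = -4: the canonical form is 2F1(-\frac{1}{6}, \frac{5}{2}; -\frac{1}{7}; \frac{1}{7}). Verdict: none - this 2F1 at x = \frac{1}{7} matches no listed pattern, and upper {-\frac{1}{6}, \frac{5}{2}} holds no stopper.


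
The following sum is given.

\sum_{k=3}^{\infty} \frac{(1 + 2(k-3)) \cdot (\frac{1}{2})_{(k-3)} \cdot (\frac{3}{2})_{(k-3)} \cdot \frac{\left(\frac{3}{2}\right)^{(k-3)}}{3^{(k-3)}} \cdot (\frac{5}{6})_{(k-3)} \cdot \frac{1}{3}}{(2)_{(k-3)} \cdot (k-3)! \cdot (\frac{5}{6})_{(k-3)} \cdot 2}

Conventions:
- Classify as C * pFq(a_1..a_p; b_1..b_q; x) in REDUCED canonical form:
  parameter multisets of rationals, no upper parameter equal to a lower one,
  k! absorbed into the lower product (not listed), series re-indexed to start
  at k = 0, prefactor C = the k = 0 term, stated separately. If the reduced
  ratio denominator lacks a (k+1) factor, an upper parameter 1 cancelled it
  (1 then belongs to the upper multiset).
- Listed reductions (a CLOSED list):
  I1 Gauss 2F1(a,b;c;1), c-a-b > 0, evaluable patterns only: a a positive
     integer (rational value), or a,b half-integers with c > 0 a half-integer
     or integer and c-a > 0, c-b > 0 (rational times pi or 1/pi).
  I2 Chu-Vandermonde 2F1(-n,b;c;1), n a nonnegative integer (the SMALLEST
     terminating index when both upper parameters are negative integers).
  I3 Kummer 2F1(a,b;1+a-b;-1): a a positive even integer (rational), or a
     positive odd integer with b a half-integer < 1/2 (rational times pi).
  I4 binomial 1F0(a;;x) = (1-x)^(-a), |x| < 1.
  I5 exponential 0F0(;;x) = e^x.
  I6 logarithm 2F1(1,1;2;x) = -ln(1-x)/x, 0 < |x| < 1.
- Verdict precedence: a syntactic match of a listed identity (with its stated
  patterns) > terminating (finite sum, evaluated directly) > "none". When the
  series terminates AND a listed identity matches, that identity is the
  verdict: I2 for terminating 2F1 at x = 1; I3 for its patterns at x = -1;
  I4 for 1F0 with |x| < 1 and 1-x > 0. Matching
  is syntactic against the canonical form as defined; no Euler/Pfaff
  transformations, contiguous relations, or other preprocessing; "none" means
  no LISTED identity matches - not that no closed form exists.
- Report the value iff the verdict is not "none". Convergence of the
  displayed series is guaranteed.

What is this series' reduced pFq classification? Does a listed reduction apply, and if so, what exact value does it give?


With C = \frac{1}{6}: the canonical form is 2F1(\frac{3}{2}, \frac{3}{2}; 2; \frac{1}{2}). Verdict: none. Every listed pattern misses the 2F1 form at \frac{1}{2}, upper {\frac{3}{2}, \frac{3}{2}}.

The tell: with t_0 = \frac{1}{6}, the two k-th powers (C = 1/6, x = 1/2) combine into one argument.
Term ratio: r(k) = \frac{1}{2} * (k+\frac{3}{2}) (k+\frac{3}{2}) / [(k+2) (k+1)] ; factor over Q: parameters, x = \frac{1}{2}, and C = \frac{1}{6}.


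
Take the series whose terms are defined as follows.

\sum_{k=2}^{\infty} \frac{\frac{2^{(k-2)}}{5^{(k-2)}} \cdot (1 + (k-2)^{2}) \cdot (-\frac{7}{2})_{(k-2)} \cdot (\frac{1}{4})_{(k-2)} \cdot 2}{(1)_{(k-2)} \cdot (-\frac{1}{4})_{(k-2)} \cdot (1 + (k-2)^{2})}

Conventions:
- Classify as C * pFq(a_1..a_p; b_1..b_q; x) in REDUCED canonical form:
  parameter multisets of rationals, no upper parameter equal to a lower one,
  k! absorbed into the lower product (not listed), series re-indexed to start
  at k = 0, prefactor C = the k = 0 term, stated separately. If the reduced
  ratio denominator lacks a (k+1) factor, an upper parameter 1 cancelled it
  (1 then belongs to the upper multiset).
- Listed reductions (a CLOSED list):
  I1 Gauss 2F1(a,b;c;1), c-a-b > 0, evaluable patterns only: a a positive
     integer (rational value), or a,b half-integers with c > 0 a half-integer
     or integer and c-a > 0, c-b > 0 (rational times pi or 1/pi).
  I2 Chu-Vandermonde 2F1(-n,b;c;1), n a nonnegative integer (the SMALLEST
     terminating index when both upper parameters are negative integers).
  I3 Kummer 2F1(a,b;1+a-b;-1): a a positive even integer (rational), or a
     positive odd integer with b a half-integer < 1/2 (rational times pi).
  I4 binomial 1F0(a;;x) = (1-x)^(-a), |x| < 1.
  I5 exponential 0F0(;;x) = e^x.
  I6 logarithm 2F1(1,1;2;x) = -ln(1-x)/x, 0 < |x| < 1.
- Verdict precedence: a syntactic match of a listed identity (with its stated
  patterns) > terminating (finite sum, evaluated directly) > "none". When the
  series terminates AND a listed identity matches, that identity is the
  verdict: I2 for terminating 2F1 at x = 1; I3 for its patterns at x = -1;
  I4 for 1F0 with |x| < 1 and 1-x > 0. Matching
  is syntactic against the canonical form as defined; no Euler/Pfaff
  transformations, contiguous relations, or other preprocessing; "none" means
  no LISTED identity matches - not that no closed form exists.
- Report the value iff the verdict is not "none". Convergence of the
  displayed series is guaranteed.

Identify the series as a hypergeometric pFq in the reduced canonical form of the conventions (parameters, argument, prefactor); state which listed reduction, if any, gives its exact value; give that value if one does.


The tell: with t_0 = 2, k^2 + 1 divides numerator and denominator alike; C = 2, x = 2/5 after cancelling.
Adjacent-term ratio: r(k) = \frac{2}{5} * (k-\frac{7}{2}) (k+\frac{1}{4}) / [(k-\frac{1}{4}) (k+1)] - rational in k. x = \frac{2}{5}; t_0 = 2; negate the roots.

The series (x = \frac{2}{5}) is 2F1: upper {-\frac{7}{2}, \frac{1}{4}}, lower {-\frac{1}{4}}, prefactor 2. Verdict: none - this 2F1 at x = \frac{2}{5} matches no listed pattern, and upper {-\frac{7}{2}, \frac{1}{4}} holds no stopper.


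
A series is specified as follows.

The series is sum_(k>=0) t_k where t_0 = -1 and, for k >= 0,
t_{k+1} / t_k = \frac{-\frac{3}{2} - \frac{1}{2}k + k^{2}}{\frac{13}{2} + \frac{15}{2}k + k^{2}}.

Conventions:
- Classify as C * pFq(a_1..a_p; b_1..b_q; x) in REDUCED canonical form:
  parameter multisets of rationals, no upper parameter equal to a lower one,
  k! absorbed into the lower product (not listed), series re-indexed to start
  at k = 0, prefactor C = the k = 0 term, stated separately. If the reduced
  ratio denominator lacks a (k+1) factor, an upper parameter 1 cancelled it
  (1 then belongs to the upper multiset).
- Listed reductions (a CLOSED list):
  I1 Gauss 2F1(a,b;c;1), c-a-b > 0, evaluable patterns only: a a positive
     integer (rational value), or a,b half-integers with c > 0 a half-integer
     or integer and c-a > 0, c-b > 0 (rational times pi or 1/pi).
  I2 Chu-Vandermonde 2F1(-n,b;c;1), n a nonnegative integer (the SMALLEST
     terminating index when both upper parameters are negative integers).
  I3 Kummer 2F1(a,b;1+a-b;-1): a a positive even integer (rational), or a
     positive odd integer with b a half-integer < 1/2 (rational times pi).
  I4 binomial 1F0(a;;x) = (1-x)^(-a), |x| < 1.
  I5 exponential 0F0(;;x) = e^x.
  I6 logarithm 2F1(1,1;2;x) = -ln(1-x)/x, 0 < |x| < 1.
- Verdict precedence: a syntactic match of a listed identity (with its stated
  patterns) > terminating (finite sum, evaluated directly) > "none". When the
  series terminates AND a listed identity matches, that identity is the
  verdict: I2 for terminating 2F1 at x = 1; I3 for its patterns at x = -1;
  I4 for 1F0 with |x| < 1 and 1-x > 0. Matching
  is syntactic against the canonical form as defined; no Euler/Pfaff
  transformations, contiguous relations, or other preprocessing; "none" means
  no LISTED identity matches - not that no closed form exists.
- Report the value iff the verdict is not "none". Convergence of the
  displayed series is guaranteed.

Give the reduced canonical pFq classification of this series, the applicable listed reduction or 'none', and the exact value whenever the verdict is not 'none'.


Canonical form: C = -1 times 2F1 with upper {-\frac{3}{2}, 1}, lower {\frac{13}{2}}, x = 1. Verdict at x = 1: Gauss (I1, integer-parameter pattern) matches (x = 1: the Gamma ratio telescopes since c-a-b = 7 > 0 and a = 1 in Z>0). Sum: -\frac{11}{14}.

Key step: x = 1 and factor the ratio over Q (C = -1, x = 1): negated roots = parameters.
Step ratio: r(k) = 1 * (k-\frac{3}{2}) (k+1) / [(k+\frac{13}{2}) (k+1)] - poly over poly, x = 1 from leading terms; C = -1 at k = 0.


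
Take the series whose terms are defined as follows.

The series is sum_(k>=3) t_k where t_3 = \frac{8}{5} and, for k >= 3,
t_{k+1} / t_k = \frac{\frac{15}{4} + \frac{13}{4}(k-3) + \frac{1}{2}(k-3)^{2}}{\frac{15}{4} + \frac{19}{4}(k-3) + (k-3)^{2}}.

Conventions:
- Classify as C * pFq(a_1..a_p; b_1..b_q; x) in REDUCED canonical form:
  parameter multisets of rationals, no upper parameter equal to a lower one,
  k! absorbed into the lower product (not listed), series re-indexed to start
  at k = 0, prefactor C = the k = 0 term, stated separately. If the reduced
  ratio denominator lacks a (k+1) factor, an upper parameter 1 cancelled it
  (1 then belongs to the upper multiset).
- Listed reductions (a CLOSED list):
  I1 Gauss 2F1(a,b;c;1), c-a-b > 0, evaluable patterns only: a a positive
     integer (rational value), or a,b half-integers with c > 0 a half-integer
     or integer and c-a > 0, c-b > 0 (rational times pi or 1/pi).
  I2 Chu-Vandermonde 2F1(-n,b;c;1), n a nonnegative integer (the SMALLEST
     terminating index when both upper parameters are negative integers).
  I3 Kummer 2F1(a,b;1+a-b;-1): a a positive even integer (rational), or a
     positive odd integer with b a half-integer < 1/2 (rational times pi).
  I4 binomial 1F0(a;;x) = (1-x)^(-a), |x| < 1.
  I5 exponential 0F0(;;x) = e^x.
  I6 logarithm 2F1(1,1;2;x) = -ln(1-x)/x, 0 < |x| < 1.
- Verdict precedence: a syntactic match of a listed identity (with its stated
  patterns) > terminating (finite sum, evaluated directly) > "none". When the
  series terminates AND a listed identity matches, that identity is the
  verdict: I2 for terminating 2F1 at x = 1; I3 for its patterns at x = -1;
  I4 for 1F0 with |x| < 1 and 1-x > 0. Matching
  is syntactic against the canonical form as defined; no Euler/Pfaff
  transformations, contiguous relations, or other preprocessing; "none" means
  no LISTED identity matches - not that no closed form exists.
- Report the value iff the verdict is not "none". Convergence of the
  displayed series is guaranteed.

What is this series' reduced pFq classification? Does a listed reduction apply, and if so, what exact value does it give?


At argument \frac{1}{2}: a 2F1 with upper {\frac{3}{2}, 5}, lower {\frac{15}{4}}, scaled by C = \frac{8}{5}. Verdict: none. No listed pattern accepts 2F1(\frac{3}{2}, 5; \frac{15}{4}; \frac{1}{2}).

Key observation: with t_0 = \frac{8}{5}, the expanded ratio factors over Q; C = 8/5, x = 1/2, roots give parameters.
Ratio: r(k) = \frac{1}{2} * (k+\frac{3}{2}) (k+5) / [(k+\frac{15}{4}) (k+1)] - rational in k. x = \frac{1}{2}; t_0 = \frac{8}{5}; negate the roots.


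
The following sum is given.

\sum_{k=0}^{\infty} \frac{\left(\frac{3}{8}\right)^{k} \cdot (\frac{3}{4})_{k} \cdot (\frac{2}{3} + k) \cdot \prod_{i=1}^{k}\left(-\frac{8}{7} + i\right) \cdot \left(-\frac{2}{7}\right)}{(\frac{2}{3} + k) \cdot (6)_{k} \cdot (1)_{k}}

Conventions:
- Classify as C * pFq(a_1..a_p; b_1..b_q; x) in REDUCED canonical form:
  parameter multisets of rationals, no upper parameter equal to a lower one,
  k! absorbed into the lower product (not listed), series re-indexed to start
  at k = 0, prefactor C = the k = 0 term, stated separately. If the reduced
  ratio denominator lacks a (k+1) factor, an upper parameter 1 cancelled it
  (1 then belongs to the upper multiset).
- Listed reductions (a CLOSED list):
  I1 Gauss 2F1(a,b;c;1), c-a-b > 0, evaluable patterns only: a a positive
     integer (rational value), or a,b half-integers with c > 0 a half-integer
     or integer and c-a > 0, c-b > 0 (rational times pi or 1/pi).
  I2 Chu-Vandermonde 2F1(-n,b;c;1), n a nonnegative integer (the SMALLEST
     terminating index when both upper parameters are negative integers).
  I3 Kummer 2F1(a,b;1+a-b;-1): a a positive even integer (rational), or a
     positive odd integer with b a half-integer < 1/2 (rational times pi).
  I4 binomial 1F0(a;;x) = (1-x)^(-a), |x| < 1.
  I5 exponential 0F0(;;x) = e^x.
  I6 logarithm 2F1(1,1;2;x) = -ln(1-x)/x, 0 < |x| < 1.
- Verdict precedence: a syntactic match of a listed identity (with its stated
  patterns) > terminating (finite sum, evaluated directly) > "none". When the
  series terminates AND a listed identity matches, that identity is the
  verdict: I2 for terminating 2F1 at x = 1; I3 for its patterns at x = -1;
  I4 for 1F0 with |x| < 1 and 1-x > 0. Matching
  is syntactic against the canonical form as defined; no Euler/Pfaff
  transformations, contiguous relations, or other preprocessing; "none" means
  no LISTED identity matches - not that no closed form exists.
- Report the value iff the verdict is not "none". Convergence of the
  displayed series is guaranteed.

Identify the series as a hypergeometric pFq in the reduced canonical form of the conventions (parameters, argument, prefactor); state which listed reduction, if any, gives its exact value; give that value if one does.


This is -\frac{2}{7} * 2F1(-\frac{1}{7}, \frac{3}{4}; 6; \frac{3}{8}) in reduced canonical form. Verdict: none (x = \frac{3}{8}): each listed identity misses the multisets {-\frac{1}{7}, \frac{3}{4}} ; {6}.

Key step: with t_0 = -\frac{2}{7}, the running product (prefactor -2/7) telescopes to a rising factorial.
Consecutive-term ratio: r(k) = \frac{3}{8} * (k-\frac{1}{7}) (k+\frac{3}{4}) / [(k+6) (k+1)] ; factor over Q: parameters, x = \frac{3}{8}, and C = -\frac{2}{7}.


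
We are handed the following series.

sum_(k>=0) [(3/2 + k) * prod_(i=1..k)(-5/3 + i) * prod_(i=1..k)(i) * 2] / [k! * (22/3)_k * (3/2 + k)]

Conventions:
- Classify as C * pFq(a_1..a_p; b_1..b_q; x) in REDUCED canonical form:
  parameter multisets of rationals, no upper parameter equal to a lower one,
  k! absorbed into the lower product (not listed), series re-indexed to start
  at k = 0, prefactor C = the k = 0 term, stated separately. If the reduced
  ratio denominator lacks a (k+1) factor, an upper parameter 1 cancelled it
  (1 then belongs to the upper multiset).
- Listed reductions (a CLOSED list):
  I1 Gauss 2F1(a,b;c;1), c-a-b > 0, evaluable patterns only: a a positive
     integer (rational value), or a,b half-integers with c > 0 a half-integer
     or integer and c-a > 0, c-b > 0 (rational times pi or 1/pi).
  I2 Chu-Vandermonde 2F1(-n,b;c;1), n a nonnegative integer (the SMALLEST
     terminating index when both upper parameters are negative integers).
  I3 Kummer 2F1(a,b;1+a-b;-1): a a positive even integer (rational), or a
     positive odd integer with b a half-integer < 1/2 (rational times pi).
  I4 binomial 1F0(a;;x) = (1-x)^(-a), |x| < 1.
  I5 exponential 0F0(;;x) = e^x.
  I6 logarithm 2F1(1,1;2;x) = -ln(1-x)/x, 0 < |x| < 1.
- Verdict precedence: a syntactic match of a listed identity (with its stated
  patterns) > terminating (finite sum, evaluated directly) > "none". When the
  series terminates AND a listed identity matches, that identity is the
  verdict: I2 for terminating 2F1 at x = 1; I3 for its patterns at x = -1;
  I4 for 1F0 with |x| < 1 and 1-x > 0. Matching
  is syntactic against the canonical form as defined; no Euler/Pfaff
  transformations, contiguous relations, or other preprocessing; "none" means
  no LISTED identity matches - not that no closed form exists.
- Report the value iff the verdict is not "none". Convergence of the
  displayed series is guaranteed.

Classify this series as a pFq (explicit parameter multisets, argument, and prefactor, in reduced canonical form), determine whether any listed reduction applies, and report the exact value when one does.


Prefactor 2, argument 1: 2F1 with upper {-2/3, 1} over lower {22/3}. Verdict: Gauss (I1, integer-parameter pattern) applies (x = 1: the Gamma ratio telescopes since c-a-b = 7 > 0 and a = 1 in Z>0). Its exact value is 38/21.

Key step: with t_0 = 2, the running product (C = 2, x = 1) telescopes to a rising factorial.
Term ratio: r(k) = 1 * (k-2/3) (k+1) / [(k+22/3) (k+1)] - rational in k. x = 1; t_0 = 2; negate the roots.


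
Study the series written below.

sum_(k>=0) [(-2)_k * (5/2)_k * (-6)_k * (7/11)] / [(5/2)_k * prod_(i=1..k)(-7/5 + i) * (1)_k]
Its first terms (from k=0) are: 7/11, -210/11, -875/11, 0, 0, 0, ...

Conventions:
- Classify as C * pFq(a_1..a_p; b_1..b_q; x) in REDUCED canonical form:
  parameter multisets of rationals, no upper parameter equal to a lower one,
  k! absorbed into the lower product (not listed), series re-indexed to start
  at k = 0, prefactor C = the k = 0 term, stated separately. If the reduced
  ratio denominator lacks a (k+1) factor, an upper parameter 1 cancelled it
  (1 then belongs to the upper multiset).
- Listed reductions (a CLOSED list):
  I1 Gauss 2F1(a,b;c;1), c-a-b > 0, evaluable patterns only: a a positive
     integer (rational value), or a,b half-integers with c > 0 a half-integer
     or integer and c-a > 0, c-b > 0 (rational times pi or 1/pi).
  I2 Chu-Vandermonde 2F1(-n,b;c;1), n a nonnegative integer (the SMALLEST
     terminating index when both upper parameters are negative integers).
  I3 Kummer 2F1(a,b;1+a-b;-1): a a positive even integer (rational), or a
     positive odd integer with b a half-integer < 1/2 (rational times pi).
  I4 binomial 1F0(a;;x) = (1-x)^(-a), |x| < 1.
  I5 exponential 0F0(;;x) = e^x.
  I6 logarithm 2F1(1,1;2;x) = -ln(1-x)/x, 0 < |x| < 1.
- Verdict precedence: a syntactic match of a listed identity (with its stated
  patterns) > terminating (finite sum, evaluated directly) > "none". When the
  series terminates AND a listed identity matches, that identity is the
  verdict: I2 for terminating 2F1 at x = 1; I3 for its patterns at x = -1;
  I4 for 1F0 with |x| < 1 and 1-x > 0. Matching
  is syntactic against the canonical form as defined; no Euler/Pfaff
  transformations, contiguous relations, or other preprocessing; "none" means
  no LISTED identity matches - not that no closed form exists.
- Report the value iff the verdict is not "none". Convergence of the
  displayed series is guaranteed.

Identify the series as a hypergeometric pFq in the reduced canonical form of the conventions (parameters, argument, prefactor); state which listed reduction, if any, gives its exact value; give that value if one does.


Classification (C = 7/11): 2F1 with upper {-6, -2}, lower {-2/5}, argument x = 1. Verdict at x = 1: Vandermonde's identity (I2) matches (terminating 2F1 at x = 1 with n = 2, b = -6, c = -2/5). Hence: -98.

The tell: with t_0 = 7/11, (1)_k (C = 7/11) is k! itself.
Step ratio: r(k) = 1 * (k-6) (k-2) / [(k-2/5) (k+1)] ; factor over Q: parameters, x = 1, and C = 7/11.


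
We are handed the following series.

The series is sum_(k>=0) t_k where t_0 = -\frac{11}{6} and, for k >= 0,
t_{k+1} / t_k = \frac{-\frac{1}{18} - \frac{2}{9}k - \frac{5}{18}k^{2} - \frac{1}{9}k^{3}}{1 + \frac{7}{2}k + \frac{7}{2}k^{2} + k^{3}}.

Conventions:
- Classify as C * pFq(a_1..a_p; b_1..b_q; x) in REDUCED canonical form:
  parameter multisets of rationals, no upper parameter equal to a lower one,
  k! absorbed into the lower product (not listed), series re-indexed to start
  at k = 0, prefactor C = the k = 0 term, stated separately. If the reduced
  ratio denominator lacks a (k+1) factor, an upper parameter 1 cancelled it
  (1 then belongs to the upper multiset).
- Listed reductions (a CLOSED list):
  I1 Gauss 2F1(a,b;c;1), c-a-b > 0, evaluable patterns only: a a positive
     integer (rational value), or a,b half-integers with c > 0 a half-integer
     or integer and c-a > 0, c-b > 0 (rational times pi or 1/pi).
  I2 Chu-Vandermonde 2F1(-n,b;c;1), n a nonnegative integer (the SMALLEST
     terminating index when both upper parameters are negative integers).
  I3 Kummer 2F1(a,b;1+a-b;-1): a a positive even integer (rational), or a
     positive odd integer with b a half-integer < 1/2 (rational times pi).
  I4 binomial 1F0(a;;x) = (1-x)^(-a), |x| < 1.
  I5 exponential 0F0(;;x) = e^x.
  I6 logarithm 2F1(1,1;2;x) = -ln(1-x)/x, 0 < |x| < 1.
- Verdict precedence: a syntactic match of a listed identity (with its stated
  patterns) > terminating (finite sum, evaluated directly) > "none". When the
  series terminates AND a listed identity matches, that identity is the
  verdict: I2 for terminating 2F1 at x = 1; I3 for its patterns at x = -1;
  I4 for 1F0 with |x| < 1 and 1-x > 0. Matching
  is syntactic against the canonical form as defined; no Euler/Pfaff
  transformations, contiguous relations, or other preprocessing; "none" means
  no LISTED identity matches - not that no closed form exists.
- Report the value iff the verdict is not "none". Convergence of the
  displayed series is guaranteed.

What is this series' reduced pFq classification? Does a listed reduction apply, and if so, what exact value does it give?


At argument -\frac{1}{9}: a 2F1 with upper {1, 1}, lower {2}, scaled by C = -\frac{11}{6}. Verdict at x = -\frac{1}{9}: the logarithmic series (I6) matches (the logarithm: parameters (1,1;2), x = -\frac{1}{9}). Sum: \left(-\frac{33}{2}\right) \cdot \ln\left(\frac{10}{9}\right).

Structural cue: from the first term -\frac{11}{6}: cancel k + 1/2 from the displayed ratio first; then prefactor -11/6.
Term ratio: r(k) = -\frac{1}{9} * (k+1) (k+1) / [(k+2) (k+1)] - rational in k. x = -\frac{1}{9}; t_0 = -\frac{11}{6}; negate the roots.


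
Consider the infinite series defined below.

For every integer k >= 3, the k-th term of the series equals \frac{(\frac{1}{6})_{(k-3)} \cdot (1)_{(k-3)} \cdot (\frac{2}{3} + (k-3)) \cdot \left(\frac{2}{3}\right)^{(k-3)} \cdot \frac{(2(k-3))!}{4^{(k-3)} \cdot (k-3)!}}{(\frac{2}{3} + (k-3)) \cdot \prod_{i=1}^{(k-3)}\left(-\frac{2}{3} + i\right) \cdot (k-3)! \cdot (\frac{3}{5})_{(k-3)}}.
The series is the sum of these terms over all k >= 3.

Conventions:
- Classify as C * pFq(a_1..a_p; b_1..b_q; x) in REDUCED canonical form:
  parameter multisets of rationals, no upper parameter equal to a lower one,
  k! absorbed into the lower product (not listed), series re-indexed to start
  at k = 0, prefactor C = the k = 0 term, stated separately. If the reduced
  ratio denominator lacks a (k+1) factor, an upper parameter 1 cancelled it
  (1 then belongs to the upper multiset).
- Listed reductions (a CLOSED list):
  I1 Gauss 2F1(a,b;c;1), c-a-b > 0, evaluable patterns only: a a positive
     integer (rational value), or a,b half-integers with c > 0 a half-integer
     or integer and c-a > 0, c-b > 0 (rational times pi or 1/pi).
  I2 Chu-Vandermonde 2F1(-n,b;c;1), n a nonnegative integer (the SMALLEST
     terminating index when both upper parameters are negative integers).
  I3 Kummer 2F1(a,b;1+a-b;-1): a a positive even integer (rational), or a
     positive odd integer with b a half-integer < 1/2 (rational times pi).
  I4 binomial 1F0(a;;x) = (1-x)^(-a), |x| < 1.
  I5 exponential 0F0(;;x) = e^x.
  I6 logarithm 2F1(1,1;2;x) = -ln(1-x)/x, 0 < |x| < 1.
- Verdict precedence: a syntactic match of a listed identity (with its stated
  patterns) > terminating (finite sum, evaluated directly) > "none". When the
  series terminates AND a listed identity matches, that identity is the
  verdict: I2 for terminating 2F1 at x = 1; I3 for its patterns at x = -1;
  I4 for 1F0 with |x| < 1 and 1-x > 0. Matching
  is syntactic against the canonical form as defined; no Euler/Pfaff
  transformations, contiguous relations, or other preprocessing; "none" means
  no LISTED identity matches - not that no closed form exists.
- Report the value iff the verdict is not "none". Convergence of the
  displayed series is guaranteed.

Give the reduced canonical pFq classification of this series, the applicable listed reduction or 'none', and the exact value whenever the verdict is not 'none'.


Canonical form: C = 1 times 3F2 with upper {\frac{1}{6}, \frac{1}{2}, 1}, lower {\frac{1}{3}, \frac{3}{5}}, x = \frac{2}{3}. Verdict: none here - no I1-I6 shape fits x = \frac{2}{3} with lower {\frac{1}{3}, \frac{3}{5}}.

First insight: t_0 being 1, striking the common factor k + 2/3 reduces the term (prefactor 1).
Adjacent-term ratio: r(k) = \frac{2}{3} * (k+\frac{1}{6}) (k+\frac{1}{2}) (k+1) / [(k+\frac{1}{3}) (k+\frac{3}{5}) (k+1)] ; factor over Q: parameters, x = \frac{2}{3}, and C = 1.


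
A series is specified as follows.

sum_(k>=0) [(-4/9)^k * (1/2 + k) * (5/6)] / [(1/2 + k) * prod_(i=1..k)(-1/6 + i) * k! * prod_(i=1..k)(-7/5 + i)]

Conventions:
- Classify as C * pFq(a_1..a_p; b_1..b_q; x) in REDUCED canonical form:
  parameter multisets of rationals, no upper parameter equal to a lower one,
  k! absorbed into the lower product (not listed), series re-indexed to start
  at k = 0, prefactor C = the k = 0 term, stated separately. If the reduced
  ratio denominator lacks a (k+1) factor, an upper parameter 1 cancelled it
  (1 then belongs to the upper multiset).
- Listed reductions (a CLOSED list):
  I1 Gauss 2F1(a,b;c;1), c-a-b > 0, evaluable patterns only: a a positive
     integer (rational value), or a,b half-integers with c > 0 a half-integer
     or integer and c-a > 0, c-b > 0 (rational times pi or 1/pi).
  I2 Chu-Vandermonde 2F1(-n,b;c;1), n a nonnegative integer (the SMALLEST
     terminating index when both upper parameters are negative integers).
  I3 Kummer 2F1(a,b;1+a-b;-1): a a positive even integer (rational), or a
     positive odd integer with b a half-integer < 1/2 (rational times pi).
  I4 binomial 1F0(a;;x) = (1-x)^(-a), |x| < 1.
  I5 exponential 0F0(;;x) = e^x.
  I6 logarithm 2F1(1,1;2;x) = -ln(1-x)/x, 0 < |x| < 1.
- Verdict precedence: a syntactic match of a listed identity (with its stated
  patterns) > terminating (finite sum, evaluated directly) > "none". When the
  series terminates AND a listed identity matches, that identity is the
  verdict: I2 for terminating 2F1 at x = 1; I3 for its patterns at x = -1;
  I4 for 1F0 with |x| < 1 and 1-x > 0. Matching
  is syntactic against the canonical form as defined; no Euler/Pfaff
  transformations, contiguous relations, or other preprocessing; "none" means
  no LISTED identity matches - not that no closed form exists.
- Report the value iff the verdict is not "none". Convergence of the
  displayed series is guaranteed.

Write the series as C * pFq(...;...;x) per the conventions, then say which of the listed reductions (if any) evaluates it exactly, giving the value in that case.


First insight: t_0 = 5/6 here, and k + 1/2 divides numerator and denominator alike; C = 5/6, x = -4/9 after cancelling.
Consecutive-term ratio: r(k) = (-4/9) * 1 / [(k-2/5) (k+5/6) (k+1)] - rational; roots negated = parameters, x = (-4/9), C = 5/6.

x = -4/9 here; the reduced form reads 0F2, upper {-}, lower {-2/5, 5/6}, C = 5/6. Verdict: none. Every listed pattern misses the 0F2 form at -4/9, upper {-}.


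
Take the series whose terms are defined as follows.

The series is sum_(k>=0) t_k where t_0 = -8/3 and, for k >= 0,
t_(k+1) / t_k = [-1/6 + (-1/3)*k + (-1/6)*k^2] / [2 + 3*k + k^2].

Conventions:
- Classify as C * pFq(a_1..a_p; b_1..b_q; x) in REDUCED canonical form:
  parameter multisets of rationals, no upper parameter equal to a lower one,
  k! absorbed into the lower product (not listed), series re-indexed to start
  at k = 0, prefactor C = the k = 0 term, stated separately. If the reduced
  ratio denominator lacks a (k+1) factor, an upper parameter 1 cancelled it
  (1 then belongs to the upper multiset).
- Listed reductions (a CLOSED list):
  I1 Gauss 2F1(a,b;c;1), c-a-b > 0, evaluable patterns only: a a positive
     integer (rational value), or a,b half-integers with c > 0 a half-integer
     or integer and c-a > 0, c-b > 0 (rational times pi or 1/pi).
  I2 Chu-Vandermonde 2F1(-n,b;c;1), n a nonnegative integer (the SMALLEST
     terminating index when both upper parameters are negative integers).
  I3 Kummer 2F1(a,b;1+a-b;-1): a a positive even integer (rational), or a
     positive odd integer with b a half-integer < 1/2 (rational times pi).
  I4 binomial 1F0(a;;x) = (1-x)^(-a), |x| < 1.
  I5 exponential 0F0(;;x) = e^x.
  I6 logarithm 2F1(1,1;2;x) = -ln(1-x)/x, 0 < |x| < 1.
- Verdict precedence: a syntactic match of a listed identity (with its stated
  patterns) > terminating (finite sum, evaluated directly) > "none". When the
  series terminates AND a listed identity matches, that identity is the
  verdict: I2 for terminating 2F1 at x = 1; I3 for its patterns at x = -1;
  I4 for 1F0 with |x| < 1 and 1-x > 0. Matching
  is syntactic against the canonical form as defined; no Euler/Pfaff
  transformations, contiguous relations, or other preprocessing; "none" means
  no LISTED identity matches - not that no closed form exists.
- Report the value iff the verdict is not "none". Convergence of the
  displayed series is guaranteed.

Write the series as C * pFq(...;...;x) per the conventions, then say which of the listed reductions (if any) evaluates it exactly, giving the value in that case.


This is -8/3 * 2F1(1, 1; 2; -1/6) in reduced canonical form. Verdict (x = -1/6): logarithm (I6) applies (the logarithm: parameters (1,1;2), x = -1/6). Sum: (-16) * ln(7/6).

Structural cue: x = (-1/6) and factor the ratio over Q (C = -8/3): negated roots = parameters.
Step ratio: r(k) = (-1/6) * (k+1) (k+1) / [(k+2) (k+1)] - rational in k, leading ratio (-1/6); with t_0 = -8/3, classification follows.
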